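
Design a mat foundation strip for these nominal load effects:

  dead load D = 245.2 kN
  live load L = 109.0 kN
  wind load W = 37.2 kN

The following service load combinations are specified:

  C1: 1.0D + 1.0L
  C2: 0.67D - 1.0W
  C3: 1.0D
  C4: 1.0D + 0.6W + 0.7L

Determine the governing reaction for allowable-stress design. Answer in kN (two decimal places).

C1: 1.0(245.2) + 1.0(109.0) = 245.20 + 109.00 = 354.20
C2: 0.67(245.2) - 1.0(37.2) = 164.28 - 37.20 = 127.08
C3: 1.0(245.2) = 245.20
C4: 1.0(245.2) + 0.6(37.2) + 0.7(109.0) = 245.20 + 22.32 + 76.30 = 343.82
Combination 1 governs: V = 354.20 kN.

354.20 kN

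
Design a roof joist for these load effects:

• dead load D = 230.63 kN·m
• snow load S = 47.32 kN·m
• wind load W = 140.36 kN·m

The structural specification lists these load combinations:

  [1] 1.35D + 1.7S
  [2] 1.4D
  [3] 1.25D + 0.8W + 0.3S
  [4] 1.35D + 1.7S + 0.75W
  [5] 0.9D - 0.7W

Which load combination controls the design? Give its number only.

Combination 4

[1] 1.35(230.63) + 1.7(47.32) = 311.35 + 80.44 = 391.79
[2] 1.4(230.63) = 322.88
[3] 1.25(230.63) + 0.8(140.36) + 0.3(47.32) = 414.77
[4] 1.35(230.63) + 1.7(47.32) + 0.75(140.36) = 311.35 + 80.44 + 105.27 = 497.06
[5] 0.9(230.63) - 0.7(140.36) = 207.57 - 98.25 = 109.32
The largest value is 497.06 kN·m from combination 4.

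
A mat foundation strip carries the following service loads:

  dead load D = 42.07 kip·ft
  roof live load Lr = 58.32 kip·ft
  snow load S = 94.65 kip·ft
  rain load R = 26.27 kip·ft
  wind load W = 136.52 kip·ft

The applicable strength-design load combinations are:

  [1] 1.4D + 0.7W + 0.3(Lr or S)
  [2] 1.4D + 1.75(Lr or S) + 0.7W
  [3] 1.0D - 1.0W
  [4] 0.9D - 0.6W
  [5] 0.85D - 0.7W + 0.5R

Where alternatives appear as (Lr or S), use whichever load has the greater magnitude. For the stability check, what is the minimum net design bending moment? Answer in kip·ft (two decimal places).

-94.45 kip·ft

(Lr or S) → S = 94.65 kip·ft.
[1] 1.4(42.07) + 0.7(136.52) + 0.3(94.65) = 58.90 + 95.56 + 28.40 = 182.86
[2] 1.4(42.07) + 1.75(94.65) + 0.7(136.52) = 58.90 + 165.64 + 95.56 = 320.10
[3] 1.0(42.07) - 1.0(136.52) = 42.07 - 136.52 = -94.45
[4] 0.9(42.07) - 0.6(136.52) = 37.86 - 81.91 = -44.05
[5] 0.85(42.07) - 0.7(136.52) + 0.5(26.27) = -46.67
Combination 3 gives the minimum: -94.45 kip·ft.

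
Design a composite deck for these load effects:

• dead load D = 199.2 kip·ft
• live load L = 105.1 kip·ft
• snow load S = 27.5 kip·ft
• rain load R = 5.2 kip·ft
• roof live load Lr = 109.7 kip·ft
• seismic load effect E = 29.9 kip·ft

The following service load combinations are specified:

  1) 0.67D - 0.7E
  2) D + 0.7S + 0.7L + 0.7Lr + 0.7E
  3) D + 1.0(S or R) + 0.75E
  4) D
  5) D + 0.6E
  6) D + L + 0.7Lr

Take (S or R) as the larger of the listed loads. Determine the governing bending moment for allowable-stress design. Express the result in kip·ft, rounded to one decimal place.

(S or R) → S = 27.5 kip·ft.
1) 0.67(199.2) - 0.7(29.9) = 112.5
2) 1.0(199.2) + 0.7(27.5) + 0.7(105.1) + 0.7(109.7) + 0.7(29.9) = 389.7
3) 1.0(199.2) + 1.0(27.5) + 0.75(29.9) = 199.2 + 27.5 + 22.4 = 249.1
4) 1.0(199.2) = 199.2
5) 1.0(199.2) + 0.6(29.9) = 199.2 + 17.9 = 217.1
6) 1.0(199.2) + 1.0(105.1) + 0.7(109.7) = 199.2 + 105.1 + 76.8 = 381.1
Maximum is from combination 2.

389.7 kip·ft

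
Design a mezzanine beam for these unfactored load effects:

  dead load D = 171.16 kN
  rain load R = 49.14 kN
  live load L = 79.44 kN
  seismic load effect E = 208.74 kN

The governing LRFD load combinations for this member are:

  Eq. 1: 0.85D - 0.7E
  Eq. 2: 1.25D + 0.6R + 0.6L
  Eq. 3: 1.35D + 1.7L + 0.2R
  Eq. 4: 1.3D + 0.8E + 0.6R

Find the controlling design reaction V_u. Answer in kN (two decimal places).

418.98 kN

Eq. 1: 0.85(171.16) - 0.7(208.74) = -0.63
Eq. 2: 1.25(171.16) + 0.6(49.14) + 0.6(79.44) = 291.10
Eq. 3: 1.35(171.16) + 1.7(79.44) + 0.2(49.14) = 375.94
Eq. 4: 1.3(171.16) + 0.8(208.74) + 0.6(49.14) = 418.98
The controlling combination is 4, giving 418.98 kN.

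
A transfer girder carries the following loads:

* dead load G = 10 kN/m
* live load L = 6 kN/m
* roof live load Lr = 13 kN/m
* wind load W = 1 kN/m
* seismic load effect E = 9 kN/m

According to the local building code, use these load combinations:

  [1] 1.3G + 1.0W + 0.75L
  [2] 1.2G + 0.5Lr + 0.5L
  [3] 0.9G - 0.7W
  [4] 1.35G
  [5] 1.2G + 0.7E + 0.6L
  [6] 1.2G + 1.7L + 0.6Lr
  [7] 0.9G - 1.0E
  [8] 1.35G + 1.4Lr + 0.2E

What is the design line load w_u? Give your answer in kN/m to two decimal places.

33.50 kN/m

[1] 1.3(10) + 1.0(1) + 0.75(6) = 13.00 + 1.00 + 4.50 = 18.50
[2] 1.2(10) + 0.5(13) + 0.5(6) = 12.00 + 6.50 + 3.00 = 21.50
[3] 0.9(10) - 0.7(1) = 9.00 - 0.70 = 8.30
[4] 1.35(10) = 13.50
[5] 1.2(10) + 0.7(9) + 0.6(6) = 12.00 + 6.30 + 3.60 = 21.90
[6] 1.2(10) + 1.7(6) + 0.6(13) = 12.00 + 10.20 + 7.80 = 30.00
[7] 0.9(10) - 1.0(9) = 9.00 - 9.00 = 0.00
[8] 1.35(10) + 1.4(13) + 0.2(9) = 13.50 + 18.20 + 1.80 = 33.50
Combination 8 governs: w_u = 33.50 kN/m.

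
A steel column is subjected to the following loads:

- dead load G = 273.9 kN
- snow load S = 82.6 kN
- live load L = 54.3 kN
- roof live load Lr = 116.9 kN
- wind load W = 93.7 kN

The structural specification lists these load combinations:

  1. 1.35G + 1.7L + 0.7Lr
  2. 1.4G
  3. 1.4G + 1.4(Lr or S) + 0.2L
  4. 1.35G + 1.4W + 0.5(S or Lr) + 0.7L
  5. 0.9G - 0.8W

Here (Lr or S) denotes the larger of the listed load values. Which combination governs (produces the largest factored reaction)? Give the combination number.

Combination 4

(Lr or S) → Lr = 116.9 kN; (S or Lr) → Lr = 116.9 kN.
1. 1.35(273.9) + 1.7(54.3) + 0.7(116.9) = 369.77 + 92.31 + 81.83 = 543.91
2. 1.4(273.9) = 383.46
3. 1.4(273.9) + 1.4(116.9) + 0.2(54.3) = 383.46 + 163.66 + 10.86 = 557.98
4. 1.35(273.9) + 1.4(93.7) + 0.5(116.9) + 0.7(54.3) = 369.77 + 131.18 + 58.45 + 38.01 = 597.41
5. 0.9(273.9) - 0.8(93.7) = 246.51 - 74.96 = 171.55
The largest value is 597.41 kN from combination 4.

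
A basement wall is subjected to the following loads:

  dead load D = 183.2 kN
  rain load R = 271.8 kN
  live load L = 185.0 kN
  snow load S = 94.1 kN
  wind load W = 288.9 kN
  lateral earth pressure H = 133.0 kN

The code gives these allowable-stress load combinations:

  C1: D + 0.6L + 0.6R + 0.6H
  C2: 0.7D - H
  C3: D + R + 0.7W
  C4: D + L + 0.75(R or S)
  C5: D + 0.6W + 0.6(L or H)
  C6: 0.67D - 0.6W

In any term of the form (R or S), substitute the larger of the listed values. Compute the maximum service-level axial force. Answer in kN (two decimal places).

(R or S) → R = 271.8 kN; (L or H) → L = 185.0 kN.
C1: 1.0(183.2) + 0.6(185.0) + 0.6(271.8) + 0.6(133.0) = 183.20 + 111.00 + 163.08 + 79.80 = 537.08
C2: 0.7(183.2) - 1.0(133.0) = 128.24 - 133.00 = -4.76
C3: 1.0(183.2) + 1.0(271.8) + 0.7(288.9) = 183.20 + 271.80 + 202.23 = 657.23
C4: 1.0(183.2) + 1.0(185.0) + 0.75(271.8) = 183.20 + 185.00 + 203.85 = 572.05
C5: 1.0(183.2) + 0.6(288.9) + 0.6(185.0) = 183.20 + 173.34 + 111.00 = 467.54
C6: 0.67(183.2) - 0.6(288.9) = 122.74 - 173.34 = -50.60
Maximum is from combination 3.

657.23 kN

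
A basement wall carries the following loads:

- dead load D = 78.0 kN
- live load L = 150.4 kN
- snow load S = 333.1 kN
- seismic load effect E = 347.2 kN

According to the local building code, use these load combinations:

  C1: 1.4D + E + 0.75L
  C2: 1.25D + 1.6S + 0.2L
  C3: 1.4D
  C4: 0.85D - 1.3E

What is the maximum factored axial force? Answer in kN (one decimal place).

C1: 1.4(78.0) + 1.0(347.2) + 0.75(150.4) = 109.2 + 347.2 + 112.8 = 569.2
C2: 1.25(78.0) + 1.6(333.1) + 0.2(150.4) = 660.5
C3: 1.4(78.0) = 109.2
C4: 0.85(78.0) - 1.3(347.2) = 66.3 - 451.4 = -385.1
The controlling combination is 2, giving 660.5 kN.

660.5 kN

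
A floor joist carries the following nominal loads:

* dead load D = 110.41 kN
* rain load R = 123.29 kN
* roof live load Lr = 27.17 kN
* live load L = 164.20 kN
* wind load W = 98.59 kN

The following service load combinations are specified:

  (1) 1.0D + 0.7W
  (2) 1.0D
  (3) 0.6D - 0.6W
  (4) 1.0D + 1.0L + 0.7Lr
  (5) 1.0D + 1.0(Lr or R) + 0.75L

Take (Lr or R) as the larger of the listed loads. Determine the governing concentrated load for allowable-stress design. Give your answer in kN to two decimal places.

(Lr or R) → R = 123.29 kN.
(1) 1.0(110.41) + 0.7(98.59) = 110.41 + 69.01 = 179.42
(2) 1.0(110.41) = 110.41
(3) 0.6(110.41) - 0.6(98.59) = 7.09
(4) 1.0(110.41) + 1.0(164.20) + 0.7(27.17) = 110.41 + 164.20 + 19.02 = 293.63
(5) 1.0(110.41) + 1.0(123.29) + 0.75(164.20) = 110.41 + 123.29 + 123.15 = 356.85
Combination 5 governs: P = 356.85 kN.

356.85 kN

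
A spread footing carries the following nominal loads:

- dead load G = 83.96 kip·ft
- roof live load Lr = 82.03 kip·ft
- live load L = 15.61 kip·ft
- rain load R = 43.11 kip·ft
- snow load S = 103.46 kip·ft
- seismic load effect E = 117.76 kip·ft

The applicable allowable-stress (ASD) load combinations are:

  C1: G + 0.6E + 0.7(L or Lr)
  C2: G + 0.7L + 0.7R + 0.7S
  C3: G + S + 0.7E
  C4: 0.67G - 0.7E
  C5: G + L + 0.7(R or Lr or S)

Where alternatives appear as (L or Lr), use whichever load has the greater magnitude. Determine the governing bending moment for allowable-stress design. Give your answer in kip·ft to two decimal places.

269.85 kip·ft

(L or Lr) → Lr = 82.03 kip·ft; (R or Lr or S) → S = 103.46 kip·ft.
C1: 1.0(83.96) + 0.6(117.76) + 0.7(82.03) = 83.96 + 70.66 + 57.42 = 212.04
C2: 1.0(83.96) + 0.7(15.61) + 0.7(43.11) + 0.7(103.46) = 83.96 + 10.93 + 30.18 + 72.42 = 197.49
C3: 1.0(83.96) + 1.0(103.46) + 0.7(117.76) = 83.96 + 103.46 + 82.43 = 269.85
C4: 0.67(83.96) - 0.7(117.76) = 56.25 - 82.43 = -26.18
C5: 1.0(83.96) + 1.0(15.61) + 0.7(103.46) = 83.96 + 15.61 + 72.42 = 171.99
The controlling combination is 3, giving 269.85 kip·ft.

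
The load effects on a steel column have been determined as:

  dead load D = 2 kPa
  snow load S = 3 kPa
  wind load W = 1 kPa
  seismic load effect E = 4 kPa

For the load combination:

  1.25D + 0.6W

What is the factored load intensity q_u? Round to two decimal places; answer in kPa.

1.25(2) + 0.6(1) = 2.50 + 0.60 = 3.10
q_u = 3.10 kPa.

3.10 kPa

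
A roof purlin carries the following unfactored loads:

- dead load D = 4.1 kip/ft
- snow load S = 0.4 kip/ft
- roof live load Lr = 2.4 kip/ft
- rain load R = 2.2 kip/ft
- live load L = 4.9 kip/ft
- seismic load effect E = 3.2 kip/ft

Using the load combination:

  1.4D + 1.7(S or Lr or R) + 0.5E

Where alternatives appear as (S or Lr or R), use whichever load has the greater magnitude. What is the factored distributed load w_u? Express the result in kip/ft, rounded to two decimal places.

(S or Lr or R) → Lr = 2.4 kip/ft.
1.4(4.1) + 1.7(2.4) + 0.5(3.2) = 5.74 + 4.08 + 1.60 = 11.42
w_u = 11.42 kip/ft.

11.42 kip/ft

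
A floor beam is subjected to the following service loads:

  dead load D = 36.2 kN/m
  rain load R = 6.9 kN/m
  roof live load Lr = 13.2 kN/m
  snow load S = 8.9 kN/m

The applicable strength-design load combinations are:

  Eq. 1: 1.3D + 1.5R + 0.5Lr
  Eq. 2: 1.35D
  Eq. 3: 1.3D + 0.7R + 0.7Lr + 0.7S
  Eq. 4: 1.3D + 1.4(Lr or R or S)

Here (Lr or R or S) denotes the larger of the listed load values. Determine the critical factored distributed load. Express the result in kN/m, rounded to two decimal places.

67.36 kN/m

(Lr or R or S) → Lr = 13.2 kN/m.
Eq. 1: 1.3(36.2) + 1.5(6.9) + 0.5(13.2) = 47.06 + 10.35 + 6.60 = 64.01
Eq. 2: 1.35(36.2) = 48.87
Eq. 3: 1.3(36.2) + 0.7(6.9) + 0.7(13.2) + 0.7(8.9) = 47.06 + 4.83 + 9.24 + 6.23 = 67.36
Eq. 4: 1.3(36.2) + 1.4(13.2) = 47.06 + 18.48 = 65.54
Maximum is from combination 3.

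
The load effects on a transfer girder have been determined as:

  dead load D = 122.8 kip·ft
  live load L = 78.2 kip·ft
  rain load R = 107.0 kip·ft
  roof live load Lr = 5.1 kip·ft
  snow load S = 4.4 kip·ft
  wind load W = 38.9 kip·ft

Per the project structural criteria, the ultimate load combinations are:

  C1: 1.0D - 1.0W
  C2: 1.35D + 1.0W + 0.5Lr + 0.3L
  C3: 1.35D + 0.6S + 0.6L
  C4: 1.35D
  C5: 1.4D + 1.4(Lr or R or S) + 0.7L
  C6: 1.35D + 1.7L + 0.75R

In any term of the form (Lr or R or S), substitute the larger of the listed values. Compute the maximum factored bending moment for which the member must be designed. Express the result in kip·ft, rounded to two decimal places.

378.97 kip·ft

(Lr or R or S) → R = 107.0 kip·ft.
C1: 1.0(122.8) - 1.0(38.9) = 83.90
C2: 1.35(122.8) + 1.0(38.9) + 0.5(5.1) + 0.3(78.2) = 230.69
C3: 1.35(122.8) + 0.6(4.4) + 0.6(78.2) = 215.34
C4: 1.35(122.8) = 165.78
C5: 1.4(122.8) + 1.4(107.0) + 0.7(78.2) = 376.46
C6: 1.35(122.8) + 1.7(78.2) + 0.75(107.0) = 378.97
Maximum is from combination 6.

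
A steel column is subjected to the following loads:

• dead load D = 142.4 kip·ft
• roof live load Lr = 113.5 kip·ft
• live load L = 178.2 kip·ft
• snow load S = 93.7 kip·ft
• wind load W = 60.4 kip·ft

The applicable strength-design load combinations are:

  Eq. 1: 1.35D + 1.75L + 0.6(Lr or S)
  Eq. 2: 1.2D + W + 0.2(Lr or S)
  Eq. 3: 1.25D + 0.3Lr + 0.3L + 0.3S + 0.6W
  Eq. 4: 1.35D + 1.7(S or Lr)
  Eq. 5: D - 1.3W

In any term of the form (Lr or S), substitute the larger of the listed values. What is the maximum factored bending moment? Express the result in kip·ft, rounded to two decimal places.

(Lr or S) → Lr = 113.5 kip·ft; (S or Lr) → Lr = 113.5 kip·ft.
Eq. 1: 1.35(142.4) + 1.75(178.2) + 0.6(113.5) = 192.24 + 311.85 + 68.10 = 572.19
Eq. 2: 1.2(142.4) + 1.0(60.4) + 0.2(113.5) = 170.88 + 60.40 + 22.70 = 253.98
Eq. 3: 1.25(142.4) + 0.3(113.5) + 0.3(178.2) + 0.3(93.7) + 0.6(60.4) = 178.00 + 34.05 + 53.46 + 28.11 + 36.24 = 329.86
Eq. 4: 1.35(142.4) + 1.7(113.5) = 192.24 + 192.95 = 385.19
Eq. 5: 1.0(142.4) - 1.3(60.4) = 142.40 - 78.52 = 63.88
Maximum is from combination 1.

572.19 kip·ft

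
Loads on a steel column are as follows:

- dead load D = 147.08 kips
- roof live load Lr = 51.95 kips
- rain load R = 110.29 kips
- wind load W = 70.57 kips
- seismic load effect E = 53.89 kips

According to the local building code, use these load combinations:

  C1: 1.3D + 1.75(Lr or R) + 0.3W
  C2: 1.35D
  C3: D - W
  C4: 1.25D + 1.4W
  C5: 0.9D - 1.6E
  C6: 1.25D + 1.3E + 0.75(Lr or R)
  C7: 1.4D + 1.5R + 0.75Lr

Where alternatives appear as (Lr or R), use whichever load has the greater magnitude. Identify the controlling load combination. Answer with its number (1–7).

Combination 7

(Lr or R) → R = 110.29 kips.
C1: 1.3(147.08) + 1.75(110.29) + 0.3(70.57) = 191.20 + 193.01 + 21.17 = 405.38
C2: 1.35(147.08) = 198.56
C3: 1.0(147.08) - 1.0(70.57) = 147.08 - 70.57 = 76.51
C4: 1.25(147.08) + 1.4(70.57) = 183.85 + 98.80 = 282.65
C5: 0.9(147.08) - 1.6(53.89) = 132.37 - 86.22 = 46.15
C6: 1.25(147.08) + 1.3(53.89) + 0.75(110.29) = 336.62
C7: 1.4(147.08) + 1.5(110.29) + 0.75(51.95) = 205.91 + 165.44 + 38.96 = 410.31
The largest value is 410.31 kips from combination 7.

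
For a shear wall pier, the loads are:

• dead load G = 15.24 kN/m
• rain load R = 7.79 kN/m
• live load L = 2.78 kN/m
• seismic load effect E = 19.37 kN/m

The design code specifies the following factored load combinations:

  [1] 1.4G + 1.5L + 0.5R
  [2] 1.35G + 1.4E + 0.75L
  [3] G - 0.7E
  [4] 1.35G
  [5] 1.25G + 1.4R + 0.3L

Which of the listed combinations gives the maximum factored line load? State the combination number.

Combination 2

[1] 1.4(15.24) + 1.5(2.78) + 0.5(7.79) = 29.40
[2] 1.35(15.24) + 1.4(19.37) + 0.75(2.78) = 20.57 + 27.12 + 2.09 = 49.78
[3] 1.0(15.24) - 0.7(19.37) = 15.24 - 13.56 = 1.68
[4] 1.35(15.24) = 20.57
[5] 1.25(15.24) + 1.4(7.79) + 0.3(2.78) = 19.05 + 10.91 + 0.83 = 30.79
The largest value is 49.78 kN/m from combination 2.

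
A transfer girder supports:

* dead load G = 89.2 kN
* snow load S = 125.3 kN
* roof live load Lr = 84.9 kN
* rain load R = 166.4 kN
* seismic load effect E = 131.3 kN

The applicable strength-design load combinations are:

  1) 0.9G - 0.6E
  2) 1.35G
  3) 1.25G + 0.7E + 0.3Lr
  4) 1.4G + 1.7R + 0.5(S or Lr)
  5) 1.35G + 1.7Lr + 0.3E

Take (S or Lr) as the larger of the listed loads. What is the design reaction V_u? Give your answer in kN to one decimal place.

470.4 kN

(S or Lr) → S = 125.3 kN.
1) 0.9(89.2) - 0.6(131.3) = 1.5
2) 1.35(89.2) = 120.4
3) 1.25(89.2) + 0.7(131.3) + 0.3(84.9) = 228.9
4) 1.4(89.2) + 1.7(166.4) + 0.5(125.3) = 470.4
5) 1.35(89.2) + 1.7(84.9) + 0.3(131.3) = 304.1
The controlling combination is 4, giving 470.4 kN.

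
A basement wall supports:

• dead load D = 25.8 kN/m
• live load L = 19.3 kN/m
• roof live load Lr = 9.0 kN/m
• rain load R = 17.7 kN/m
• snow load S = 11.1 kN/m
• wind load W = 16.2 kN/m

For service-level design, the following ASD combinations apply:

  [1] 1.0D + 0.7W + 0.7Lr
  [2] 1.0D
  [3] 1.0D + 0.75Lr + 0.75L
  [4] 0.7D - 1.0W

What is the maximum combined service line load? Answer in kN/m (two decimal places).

47.03 kN/m

[1] 1.0(25.8) + 0.7(16.2) + 0.7(9.0) = 43.44
[2] 1.0(25.8) = 25.80
[3] 1.0(25.8) + 0.75(9.0) + 0.75(19.3) = 47.03
[4] 0.7(25.8) - 1.0(16.2) = 1.86
The controlling combination is 3, giving 47.03 kN/m.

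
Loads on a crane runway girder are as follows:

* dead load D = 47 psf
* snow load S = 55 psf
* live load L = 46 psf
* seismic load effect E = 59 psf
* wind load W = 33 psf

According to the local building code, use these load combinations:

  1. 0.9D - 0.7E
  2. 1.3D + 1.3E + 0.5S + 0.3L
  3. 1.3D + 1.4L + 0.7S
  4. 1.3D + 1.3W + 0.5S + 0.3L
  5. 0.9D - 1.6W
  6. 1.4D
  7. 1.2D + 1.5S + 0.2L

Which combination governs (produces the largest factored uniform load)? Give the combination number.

Combination 2

1. 0.9(47) - 0.7(59) = 1.00
2. 1.3(47) + 1.3(59) + 0.5(55) + 0.3(46) = 179.10
3. 1.3(47) + 1.4(46) + 0.7(55) = 164.00
4. 1.3(47) + 1.3(33) + 0.5(55) + 0.3(46) = 145.30
5. 0.9(47) - 1.6(33) = -10.50
6. 1.4(47) = 65.80
7. 1.2(47) + 1.5(55) + 0.2(46) = 148.10
The largest value is 179.10 psf from combination 2.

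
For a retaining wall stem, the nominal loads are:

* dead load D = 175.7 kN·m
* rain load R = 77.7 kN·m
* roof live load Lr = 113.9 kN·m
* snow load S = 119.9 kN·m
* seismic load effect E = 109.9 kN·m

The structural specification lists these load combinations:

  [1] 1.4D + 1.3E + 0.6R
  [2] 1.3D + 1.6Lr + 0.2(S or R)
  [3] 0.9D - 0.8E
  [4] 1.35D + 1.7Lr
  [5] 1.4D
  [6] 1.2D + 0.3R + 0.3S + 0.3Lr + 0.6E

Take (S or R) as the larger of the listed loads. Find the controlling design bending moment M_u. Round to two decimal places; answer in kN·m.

(S or R) → S = 119.9 kN·m.
[1] 1.4(175.7) + 1.3(109.9) + 0.6(77.7) = 245.98 + 142.87 + 46.62 = 435.47
[2] 1.3(175.7) + 1.6(113.9) + 0.2(119.9) = 228.41 + 182.24 + 23.98 = 434.63
[3] 0.9(175.7) - 0.8(109.9) = 158.13 - 87.92 = 70.21
[4] 1.35(175.7) + 1.7(113.9) = 237.20 + 193.63 = 430.83
[5] 1.4(175.7) = 245.98
[6] 1.2(175.7) + 0.3(77.7) + 0.3(119.9) + 0.3(113.9) + 0.6(109.9) = 210.84 + 23.31 + 35.97 + 34.17 + 65.94 = 370.23
Maximum is from combination 1.

435.47 kN·m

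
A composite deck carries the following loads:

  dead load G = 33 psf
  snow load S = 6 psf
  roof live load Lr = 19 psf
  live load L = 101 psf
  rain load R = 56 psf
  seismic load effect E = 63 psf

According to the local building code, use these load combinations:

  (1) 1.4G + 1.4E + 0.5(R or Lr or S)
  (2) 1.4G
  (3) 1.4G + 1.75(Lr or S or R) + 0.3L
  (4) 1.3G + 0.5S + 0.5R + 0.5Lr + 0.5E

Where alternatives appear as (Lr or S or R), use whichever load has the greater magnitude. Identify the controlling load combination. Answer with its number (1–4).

(R or Lr or S) → R = 56 psf; (Lr or S or R) → R = 56 psf.
(1) 1.4(33) + 1.4(63) + 0.5(56) = 162.4
(2) 1.4(33) = 46.2
(3) 1.4(33) + 1.75(56) + 0.3(101) = 174.5
(4) 1.3(33) + 0.5(6) + 0.5(56) + 0.5(19) + 0.5(63) = 114.9
The largest value is 174.5 psf from combination 3.

Combination 3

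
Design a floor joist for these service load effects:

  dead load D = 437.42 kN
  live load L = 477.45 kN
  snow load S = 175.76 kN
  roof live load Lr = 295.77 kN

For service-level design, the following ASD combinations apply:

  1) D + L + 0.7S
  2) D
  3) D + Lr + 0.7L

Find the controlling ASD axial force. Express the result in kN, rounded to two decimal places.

1) 1.0(437.42) + 1.0(477.45) + 0.7(175.76) = 437.42 + 477.45 + 123.03 = 1037.90
2) 1.0(437.42) = 437.42
3) 1.0(437.42) + 1.0(295.77) + 0.7(477.45) = 437.42 + 295.77 + 334.22 = 1067.41
The controlling combination is 3, giving 1067.41 kN.

1067.41 kN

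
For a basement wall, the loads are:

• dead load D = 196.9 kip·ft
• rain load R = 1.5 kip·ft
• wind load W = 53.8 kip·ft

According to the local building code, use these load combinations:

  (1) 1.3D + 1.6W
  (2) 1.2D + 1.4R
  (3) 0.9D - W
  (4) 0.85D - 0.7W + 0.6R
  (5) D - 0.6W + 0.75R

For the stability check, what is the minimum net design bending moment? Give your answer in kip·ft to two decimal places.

123.41 kip·ft

(1) 1.3(196.9) + 1.6(53.8) = 255.97 + 86.08 = 342.05
(2) 1.2(196.9) + 1.4(1.5) = 236.28 + 2.10 = 238.38
(3) 0.9(196.9) - 1.0(53.8) = 177.21 - 53.80 = 123.41
(4) 0.85(196.9) - 0.7(53.8) + 0.6(1.5) = 167.37 - 37.66 + 0.90 = 130.61
(5) 1.0(196.9) - 0.6(53.8) + 0.75(1.5) = 196.90 - 32.28 + 1.13 = 165.75
Combination 3 gives the minimum: 123.41 kip·ft.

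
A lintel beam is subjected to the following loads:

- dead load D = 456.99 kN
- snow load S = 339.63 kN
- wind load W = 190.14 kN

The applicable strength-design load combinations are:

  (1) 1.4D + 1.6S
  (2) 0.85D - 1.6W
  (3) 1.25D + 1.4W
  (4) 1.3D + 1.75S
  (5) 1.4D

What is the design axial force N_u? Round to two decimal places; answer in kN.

(1) 1.4(456.99) + 1.6(339.63) = 1183.19
(2) 0.85(456.99) - 1.6(190.14) = 388.44 - 304.22 = 84.22
(3) 1.25(456.99) + 1.4(190.14) = 837.43
(4) 1.3(456.99) + 1.75(339.63) = 594.09 + 594.35 = 1188.44
(5) 1.4(456.99) = 639.79
Combination 4 governs: N_u = 1188.44 kN.

1188.44 kN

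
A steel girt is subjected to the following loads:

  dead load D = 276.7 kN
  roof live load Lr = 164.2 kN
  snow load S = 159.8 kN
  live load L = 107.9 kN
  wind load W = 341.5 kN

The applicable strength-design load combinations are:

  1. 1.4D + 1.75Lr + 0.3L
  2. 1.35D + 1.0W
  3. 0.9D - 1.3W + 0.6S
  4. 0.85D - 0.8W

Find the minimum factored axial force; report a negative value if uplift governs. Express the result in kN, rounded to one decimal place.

1. 1.4(276.7) + 1.75(164.2) + 0.3(107.9) = 707.1
2. 1.35(276.7) + 1.0(341.5) = 373.5 + 341.5 = 715.0
3. 0.9(276.7) - 1.3(341.5) + 0.6(159.8) = -99.0
4. 0.85(276.7) - 0.8(341.5) = 235.2 - 273.2 = -38.0
Combination 3 gives the minimum: -99.0 kN.

-99.0 kN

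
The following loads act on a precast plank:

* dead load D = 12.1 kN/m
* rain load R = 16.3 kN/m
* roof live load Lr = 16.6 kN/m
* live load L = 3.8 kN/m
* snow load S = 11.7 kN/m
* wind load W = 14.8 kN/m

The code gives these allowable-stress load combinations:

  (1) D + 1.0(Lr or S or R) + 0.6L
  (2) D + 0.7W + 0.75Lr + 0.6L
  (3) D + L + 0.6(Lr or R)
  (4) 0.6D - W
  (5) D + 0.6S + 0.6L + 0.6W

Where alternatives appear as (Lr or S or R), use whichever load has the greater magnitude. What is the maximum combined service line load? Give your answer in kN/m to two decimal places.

(Lr or S or R) → Lr = 16.6 kN/m; (Lr or R) → Lr = 16.6 kN/m.
(1) 1.0(12.1) + 1.0(16.6) + 0.6(3.8) = 30.98
(2) 1.0(12.1) + 0.7(14.8) + 0.75(16.6) + 0.6(3.8) = 37.19
(3) 1.0(12.1) + 1.0(3.8) + 0.6(16.6) = 25.86
(4) 0.6(12.1) - 1.0(14.8) = -7.54
(5) 1.0(12.1) + 0.6(11.7) + 0.6(3.8) + 0.6(14.8) = 30.28
The controlling combination is 2, giving 37.19 kN/m.

37.19 kN/m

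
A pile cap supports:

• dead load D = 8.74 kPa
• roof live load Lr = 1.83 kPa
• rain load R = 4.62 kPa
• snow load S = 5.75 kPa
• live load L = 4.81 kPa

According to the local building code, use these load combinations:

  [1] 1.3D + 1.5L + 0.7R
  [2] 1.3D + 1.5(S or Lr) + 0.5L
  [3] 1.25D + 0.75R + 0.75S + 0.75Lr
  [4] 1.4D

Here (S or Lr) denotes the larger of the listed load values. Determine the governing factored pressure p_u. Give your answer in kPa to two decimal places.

(S or Lr) → S = 5.75 kPa.
[1] 1.3(8.74) + 1.5(4.81) + 0.7(4.62) = 11.36 + 7.22 + 3.23 = 21.81
[2] 1.3(8.74) + 1.5(5.75) + 0.5(4.81) = 22.39
[3] 1.25(8.74) + 0.75(4.62) + 0.75(5.75) + 0.75(1.83) = 10.93 + 3.47 + 4.31 + 1.37 = 20.08
[4] 1.4(8.74) = 12.24
Combination 2 governs: p_u = 22.39 kPa.

22.39 kPa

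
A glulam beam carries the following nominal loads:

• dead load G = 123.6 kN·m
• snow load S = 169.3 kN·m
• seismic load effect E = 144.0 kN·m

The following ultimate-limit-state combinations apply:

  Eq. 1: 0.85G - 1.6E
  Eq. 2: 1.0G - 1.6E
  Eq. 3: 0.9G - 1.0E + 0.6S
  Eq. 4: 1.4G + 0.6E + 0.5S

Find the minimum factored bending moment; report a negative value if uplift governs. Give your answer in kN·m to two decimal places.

Eq. 1: 0.85(123.6) - 1.6(144.0) = 105.06 - 230.40 = -125.34
Eq. 2: 1.0(123.6) - 1.6(144.0) = 123.60 - 230.40 = -106.80
Eq. 3: 0.9(123.6) - 1.0(144.0) + 0.6(169.3) = 111.24 - 144.00 + 101.58 = 68.82
Eq. 4: 1.4(123.6) + 0.6(144.0) + 0.5(169.3) = 173.04 + 86.40 + 84.65 = 344.09
Combination 1 gives the minimum: -125.34 kN·m.

-125.34 kN·m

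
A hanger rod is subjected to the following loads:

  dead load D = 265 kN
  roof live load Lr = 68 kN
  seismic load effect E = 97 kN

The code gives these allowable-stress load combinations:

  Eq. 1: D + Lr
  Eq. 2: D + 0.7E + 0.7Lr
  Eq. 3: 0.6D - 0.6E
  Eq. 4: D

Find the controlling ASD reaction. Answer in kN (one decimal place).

Eq. 1: 1.0(265) + 1.0(68) = 333.0
Eq. 2: 1.0(265) + 0.7(97) + 0.7(68) = 380.5
Eq. 3: 0.6(265) - 0.6(97) = 100.8
Eq. 4: 1.0(265) = 265.0
Maximum is from combination 2.

380.5 kN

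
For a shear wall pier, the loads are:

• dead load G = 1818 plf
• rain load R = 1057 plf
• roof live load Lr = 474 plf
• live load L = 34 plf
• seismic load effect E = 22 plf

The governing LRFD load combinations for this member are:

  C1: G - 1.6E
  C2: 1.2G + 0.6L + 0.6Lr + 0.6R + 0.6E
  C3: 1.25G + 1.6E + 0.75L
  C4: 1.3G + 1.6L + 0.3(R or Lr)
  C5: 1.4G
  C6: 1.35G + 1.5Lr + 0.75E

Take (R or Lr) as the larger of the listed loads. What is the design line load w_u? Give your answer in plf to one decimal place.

(R or Lr) → R = 1057 plf.
C1: 1.0(1818) - 1.6(22) = 1782.8
C2: 1.2(1818) + 0.6(34) + 0.6(474) + 0.6(1057) + 0.6(22) = 3133.8
C3: 1.25(1818) + 1.6(22) + 0.75(34) = 2333.2
C4: 1.3(1818) + 1.6(34) + 0.3(1057) = 2734.9
C5: 1.4(1818) = 2545.2
C6: 1.35(1818) + 1.5(474) + 0.75(22) = 3181.8
Combination 6 governs: w_u = 3181.8 plf.

3181.8 plf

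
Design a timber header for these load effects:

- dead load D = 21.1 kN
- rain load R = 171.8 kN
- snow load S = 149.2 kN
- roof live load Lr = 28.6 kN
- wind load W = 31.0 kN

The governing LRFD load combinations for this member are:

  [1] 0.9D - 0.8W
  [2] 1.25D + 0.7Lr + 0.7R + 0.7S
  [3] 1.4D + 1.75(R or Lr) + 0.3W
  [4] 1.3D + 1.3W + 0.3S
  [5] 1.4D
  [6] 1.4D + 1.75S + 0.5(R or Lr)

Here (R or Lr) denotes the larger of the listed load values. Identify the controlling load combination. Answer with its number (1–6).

(R or Lr) → R = 171.8 kN.
[1] 0.9(21.1) - 0.8(31.0) = -5.8
[2] 1.25(21.1) + 0.7(28.6) + 0.7(171.8) + 0.7(149.2) = 271.1
[3] 1.4(21.1) + 1.75(171.8) + 0.3(31.0) = 339.5
[4] 1.3(21.1) + 1.3(31.0) + 0.3(149.2) = 112.5
[5] 1.4(21.1) = 29.5
[6] 1.4(21.1) + 1.75(149.2) + 0.5(171.8) = 376.5
The largest value is 376.5 kN from combination 6.

Combination 6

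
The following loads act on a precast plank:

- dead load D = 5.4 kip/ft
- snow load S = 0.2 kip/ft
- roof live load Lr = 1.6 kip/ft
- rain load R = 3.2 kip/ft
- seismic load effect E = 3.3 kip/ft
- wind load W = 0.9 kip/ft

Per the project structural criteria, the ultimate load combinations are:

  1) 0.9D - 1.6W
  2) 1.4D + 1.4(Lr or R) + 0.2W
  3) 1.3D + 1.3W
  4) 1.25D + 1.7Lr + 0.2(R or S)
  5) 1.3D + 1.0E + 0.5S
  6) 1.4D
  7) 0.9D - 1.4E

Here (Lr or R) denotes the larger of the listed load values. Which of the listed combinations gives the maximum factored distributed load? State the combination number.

(Lr or R) → R = 3.2 kip/ft; (R or S) → R = 3.2 kip/ft.
1) 0.9(5.4) - 1.6(0.9) = 3.4
2) 1.4(5.4) + 1.4(3.2) + 0.2(0.9) = 12.2
3) 1.3(5.4) + 1.3(0.9) = 8.2
4) 1.25(5.4) + 1.7(1.6) + 0.2(3.2) = 10.1
5) 1.3(5.4) + 1.0(3.3) + 0.5(0.2) = 10.4
6) 1.4(5.4) = 7.6
7) 0.9(5.4) - 1.4(3.3) = 0.2
The largest value is 12.2 kip/ft from combination 2.

Combination 2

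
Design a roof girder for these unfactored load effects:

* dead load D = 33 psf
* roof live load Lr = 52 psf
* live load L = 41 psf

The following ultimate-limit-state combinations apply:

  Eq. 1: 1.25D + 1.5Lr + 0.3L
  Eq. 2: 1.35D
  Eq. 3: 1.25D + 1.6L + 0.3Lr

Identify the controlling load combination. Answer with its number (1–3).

Combination 1

Eq. 1: 1.25(33) + 1.5(52) + 0.3(41) = 41.25 + 78.00 + 12.30 = 131.55
Eq. 2: 1.35(33) = 44.55
Eq. 3: 1.25(33) + 1.6(41) + 0.3(52) = 41.25 + 65.60 + 15.60 = 122.45
The largest value is 131.55 psf from combination 1.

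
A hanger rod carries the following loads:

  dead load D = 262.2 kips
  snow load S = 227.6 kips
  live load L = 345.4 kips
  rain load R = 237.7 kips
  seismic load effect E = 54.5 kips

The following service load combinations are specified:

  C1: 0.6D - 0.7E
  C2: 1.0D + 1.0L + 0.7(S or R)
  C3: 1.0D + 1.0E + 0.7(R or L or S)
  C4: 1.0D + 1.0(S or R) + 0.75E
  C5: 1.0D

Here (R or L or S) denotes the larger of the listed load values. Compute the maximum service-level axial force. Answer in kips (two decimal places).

(S or R) → R = 237.7 kips; (R or L or S) → L = 345.4 kips.
C1: 0.6(262.2) - 0.7(54.5) = 119.17
C2: 1.0(262.2) + 1.0(345.4) + 0.7(237.7) = 773.99
C3: 1.0(262.2) + 1.0(54.5) + 0.7(345.4) = 558.48
C4: 1.0(262.2) + 1.0(237.7) + 0.75(54.5) = 540.78
C5: 1.0(262.2) = 262.20
Combination 2 governs: P = 773.99 kips.

773.99 kips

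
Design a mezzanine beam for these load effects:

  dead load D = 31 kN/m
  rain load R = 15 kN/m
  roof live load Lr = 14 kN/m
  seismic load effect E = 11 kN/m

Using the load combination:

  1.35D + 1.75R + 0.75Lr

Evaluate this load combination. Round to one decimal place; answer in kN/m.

1.35(31) + 1.75(15) + 0.75(14) = 78.6
w_u = 78.6 kN/m.

78.6 kN/m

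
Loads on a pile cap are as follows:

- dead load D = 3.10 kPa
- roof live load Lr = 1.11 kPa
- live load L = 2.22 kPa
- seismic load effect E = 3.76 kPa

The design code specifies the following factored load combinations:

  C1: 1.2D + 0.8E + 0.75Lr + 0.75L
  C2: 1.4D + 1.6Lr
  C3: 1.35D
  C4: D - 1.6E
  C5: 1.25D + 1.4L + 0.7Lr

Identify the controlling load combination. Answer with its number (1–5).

Combination 1

C1: 1.2(3.10) + 0.8(3.76) + 0.75(1.11) + 0.75(2.22) = 9.23
C2: 1.4(3.10) + 1.6(1.11) = 6.12
C3: 1.35(3.10) = 4.19
C4: 1.0(3.10) - 1.6(3.76) = -2.92
C5: 1.25(3.10) + 1.4(2.22) + 0.7(1.11) = 7.76
The largest value is 9.23 kPa from combination 1.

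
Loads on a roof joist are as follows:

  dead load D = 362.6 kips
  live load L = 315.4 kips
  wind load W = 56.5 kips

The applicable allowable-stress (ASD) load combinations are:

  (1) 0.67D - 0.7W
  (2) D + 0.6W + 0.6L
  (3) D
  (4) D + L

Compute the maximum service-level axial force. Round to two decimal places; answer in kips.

678.00 kips

(1) 0.67(362.6) - 0.7(56.5) = 242.94 - 39.55 = 203.39
(2) 1.0(362.6) + 0.6(56.5) + 0.6(315.4) = 362.60 + 33.90 + 189.24 = 585.74
(3) 1.0(362.6) = 362.60
(4) 1.0(362.6) + 1.0(315.4) = 362.60 + 315.40 = 678.00
Maximum is from combination 4.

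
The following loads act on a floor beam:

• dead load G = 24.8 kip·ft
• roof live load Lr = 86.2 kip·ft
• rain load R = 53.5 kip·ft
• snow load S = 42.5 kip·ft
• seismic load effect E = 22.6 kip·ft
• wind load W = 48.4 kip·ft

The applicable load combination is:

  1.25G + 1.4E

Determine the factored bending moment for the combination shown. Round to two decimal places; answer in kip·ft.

1.25(24.8) + 1.4(22.6) = 31.00 + 31.64 = 62.64
M_u = 62.64 kip·ft.

62.64 kip·ft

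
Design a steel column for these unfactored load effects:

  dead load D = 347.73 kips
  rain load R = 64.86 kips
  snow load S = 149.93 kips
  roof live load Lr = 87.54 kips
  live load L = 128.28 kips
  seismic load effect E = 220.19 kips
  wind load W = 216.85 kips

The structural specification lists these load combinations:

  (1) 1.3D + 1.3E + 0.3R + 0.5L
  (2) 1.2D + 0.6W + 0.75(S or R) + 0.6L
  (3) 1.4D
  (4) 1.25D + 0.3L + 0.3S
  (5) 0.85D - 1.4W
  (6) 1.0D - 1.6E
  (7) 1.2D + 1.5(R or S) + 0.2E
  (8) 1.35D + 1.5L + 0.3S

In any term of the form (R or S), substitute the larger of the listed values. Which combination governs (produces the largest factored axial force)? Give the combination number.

Combination 1

(S or R) → S = 149.93 kips; (R or S) → S = 149.93 kips.
(1) 1.3(347.73) + 1.3(220.19) + 0.3(64.86) + 0.5(128.28) = 821.89
(2) 1.2(347.73) + 0.6(216.85) + 0.75(149.93) + 0.6(128.28) = 736.80
(3) 1.4(347.73) = 486.82
(4) 1.25(347.73) + 0.3(128.28) + 0.3(149.93) = 518.13
(5) 0.85(347.73) - 1.4(216.85) = -8.02
(6) 1.0(347.73) - 1.6(220.19) = -4.57
(7) 1.2(347.73) + 1.5(149.93) + 0.2(220.19) = 686.21
(8) 1.35(347.73) + 1.5(128.28) + 0.3(149.93) = 706.83
The largest value is 821.89 kips from combination 1.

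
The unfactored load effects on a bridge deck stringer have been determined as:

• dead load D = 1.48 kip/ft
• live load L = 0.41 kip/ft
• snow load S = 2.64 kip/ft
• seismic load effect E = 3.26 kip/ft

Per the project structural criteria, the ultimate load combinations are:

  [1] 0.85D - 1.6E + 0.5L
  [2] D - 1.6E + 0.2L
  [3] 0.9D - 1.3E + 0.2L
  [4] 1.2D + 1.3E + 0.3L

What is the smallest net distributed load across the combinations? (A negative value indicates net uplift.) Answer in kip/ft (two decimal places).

-3.75 kip/ft

[1] 0.85(1.48) - 1.6(3.26) + 0.5(0.41) = 1.26 - 5.22 + 0.21 = -3.75
[2] 1.0(1.48) - 1.6(3.26) + 0.2(0.41) = -3.65
[3] 0.9(1.48) - 1.3(3.26) + 0.2(0.41) = -2.82
[4] 1.2(1.48) + 1.3(3.26) + 0.3(0.41) = 1.78 + 4.24 + 0.12 = 6.14
Combination 1 gives the minimum: -3.75 kip/ft.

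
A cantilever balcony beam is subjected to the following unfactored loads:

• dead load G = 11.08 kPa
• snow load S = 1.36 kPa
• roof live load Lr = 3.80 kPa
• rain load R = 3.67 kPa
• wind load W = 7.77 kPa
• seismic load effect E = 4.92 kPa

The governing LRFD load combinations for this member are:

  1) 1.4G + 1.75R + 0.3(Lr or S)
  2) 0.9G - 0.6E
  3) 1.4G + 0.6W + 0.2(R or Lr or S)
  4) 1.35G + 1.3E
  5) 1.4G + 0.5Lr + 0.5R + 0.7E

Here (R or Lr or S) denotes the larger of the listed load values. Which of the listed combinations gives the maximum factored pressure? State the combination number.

Combination 1

(Lr or S) → Lr = 3.80 kPa; (R or Lr or S) → Lr = 3.80 kPa.
1) 1.4(11.08) + 1.75(3.67) + 0.3(3.80) = 23.07
2) 0.9(11.08) - 0.6(4.92) = 7.02
3) 1.4(11.08) + 0.6(7.77) + 0.2(3.80) = 20.93
4) 1.35(11.08) + 1.3(4.92) = 21.35
5) 1.4(11.08) + 0.5(3.80) + 0.5(3.67) + 0.7(4.92) = 22.69
The largest value is 23.07 kPa from combination 1.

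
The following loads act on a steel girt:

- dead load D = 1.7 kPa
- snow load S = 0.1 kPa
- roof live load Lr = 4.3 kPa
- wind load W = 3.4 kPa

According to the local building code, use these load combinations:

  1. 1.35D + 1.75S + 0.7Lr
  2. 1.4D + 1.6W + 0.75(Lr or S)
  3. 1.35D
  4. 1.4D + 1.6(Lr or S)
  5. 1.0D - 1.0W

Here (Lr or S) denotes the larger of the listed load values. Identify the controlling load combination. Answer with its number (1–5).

Combination 2

(Lr or S) → Lr = 4.3 kPa.
1. 1.35(1.7) + 1.75(0.1) + 0.7(4.3) = 5.48
2. 1.4(1.7) + 1.6(3.4) + 0.75(4.3) = 2.38 + 5.44 + 3.23 = 11.05
3. 1.35(1.7) = 2.30
4. 1.4(1.7) + 1.6(4.3) = 2.38 + 6.88 = 9.26
5. 1.0(1.7) - 1.0(3.4) = 1.70 - 3.40 = -1.70
The largest value is 11.05 kPa from combination 2.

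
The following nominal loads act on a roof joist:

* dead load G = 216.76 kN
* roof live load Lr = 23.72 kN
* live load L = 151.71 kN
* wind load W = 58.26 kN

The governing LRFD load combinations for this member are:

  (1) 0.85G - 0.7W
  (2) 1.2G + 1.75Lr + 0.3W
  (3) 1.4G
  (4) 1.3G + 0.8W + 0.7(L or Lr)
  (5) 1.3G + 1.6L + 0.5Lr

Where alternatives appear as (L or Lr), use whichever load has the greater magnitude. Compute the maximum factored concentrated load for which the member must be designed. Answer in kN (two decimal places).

(L or Lr) → L = 151.71 kN.
(1) 0.85(216.76) - 0.7(58.26) = 143.46
(2) 1.2(216.76) + 1.75(23.72) + 0.3(58.26) = 260.11 + 41.51 + 17.48 = 319.10
(3) 1.4(216.76) = 303.46
(4) 1.3(216.76) + 0.8(58.26) + 0.7(151.71) = 434.59
(5) 1.3(216.76) + 1.6(151.71) + 0.5(23.72) = 536.38
Combination 5 governs: P_u = 536.38 kN.

536.38 kN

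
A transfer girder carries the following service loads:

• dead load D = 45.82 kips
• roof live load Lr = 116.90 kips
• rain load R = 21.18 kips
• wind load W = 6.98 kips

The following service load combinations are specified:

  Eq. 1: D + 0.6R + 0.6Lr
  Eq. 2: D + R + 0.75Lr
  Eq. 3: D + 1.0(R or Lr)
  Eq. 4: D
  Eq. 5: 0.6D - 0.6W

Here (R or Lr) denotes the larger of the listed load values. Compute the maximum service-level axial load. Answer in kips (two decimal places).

162.72 kips

(R or Lr) → Lr = 116.90 kips.
Eq. 1: 1.0(45.82) + 0.6(21.18) + 0.6(116.90) = 45.82 + 12.71 + 70.14 = 128.67
Eq. 2: 1.0(45.82) + 1.0(21.18) + 0.75(116.90) = 45.82 + 21.18 + 87.68 = 154.68
Eq. 3: 1.0(45.82) + 1.0(116.90) = 45.82 + 116.90 = 162.72
Eq. 4: 1.0(45.82) = 45.82
Eq. 5: 0.6(45.82) - 0.6(6.98) = 27.49 - 4.19 = 23.30
The controlling combination is 3, giving 162.72 kips.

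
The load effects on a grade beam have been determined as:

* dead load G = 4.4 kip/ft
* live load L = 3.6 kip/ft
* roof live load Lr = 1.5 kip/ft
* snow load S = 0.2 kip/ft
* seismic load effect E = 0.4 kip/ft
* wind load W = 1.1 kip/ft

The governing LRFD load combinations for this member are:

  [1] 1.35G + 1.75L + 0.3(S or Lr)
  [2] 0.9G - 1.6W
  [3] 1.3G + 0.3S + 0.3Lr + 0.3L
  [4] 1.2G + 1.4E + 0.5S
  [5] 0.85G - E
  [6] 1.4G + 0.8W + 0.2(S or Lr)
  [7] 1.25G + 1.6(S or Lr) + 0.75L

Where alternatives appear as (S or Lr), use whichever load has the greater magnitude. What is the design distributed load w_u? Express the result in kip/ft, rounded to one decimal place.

(S or Lr) → Lr = 1.5 kip/ft.
[1] 1.35(4.4) + 1.75(3.6) + 0.3(1.5) = 12.7
[2] 0.9(4.4) - 1.6(1.1) = 2.2
[3] 1.3(4.4) + 0.3(0.2) + 0.3(1.5) + 0.3(3.6) = 7.3
[4] 1.2(4.4) + 1.4(0.4) + 0.5(0.2) = 5.9
[5] 0.85(4.4) - 1.0(0.4) = 3.3
[6] 1.4(4.4) + 0.8(1.1) + 0.2(1.5) = 7.3
[7] 1.25(4.4) + 1.6(1.5) + 0.75(3.6) = 10.6
The controlling combination is 1, giving 12.7 kip/ft.

12.7 kip/ft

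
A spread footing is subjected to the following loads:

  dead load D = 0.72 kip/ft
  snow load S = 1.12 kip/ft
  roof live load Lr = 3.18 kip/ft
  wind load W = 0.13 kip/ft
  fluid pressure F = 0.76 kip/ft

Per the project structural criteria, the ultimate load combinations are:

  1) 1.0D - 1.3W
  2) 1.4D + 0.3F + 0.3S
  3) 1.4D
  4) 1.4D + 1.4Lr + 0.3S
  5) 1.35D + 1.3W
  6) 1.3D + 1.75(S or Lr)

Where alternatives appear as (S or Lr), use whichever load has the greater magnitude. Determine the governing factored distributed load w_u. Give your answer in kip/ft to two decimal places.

6.50 kip/ft

(S or Lr) → Lr = 3.18 kip/ft.
1) 1.0(0.72) - 1.3(0.13) = 0.55
2) 1.4(0.72) + 0.3(0.76) + 0.3(1.12) = 1.57
3) 1.4(0.72) = 1.01
4) 1.4(0.72) + 1.4(3.18) + 0.3(1.12) = 5.80
5) 1.35(0.72) + 1.3(0.13) = 1.14
6) 1.3(0.72) + 1.75(3.18) = 6.50
The controlling combination is 6, giving 6.50 kip/ft.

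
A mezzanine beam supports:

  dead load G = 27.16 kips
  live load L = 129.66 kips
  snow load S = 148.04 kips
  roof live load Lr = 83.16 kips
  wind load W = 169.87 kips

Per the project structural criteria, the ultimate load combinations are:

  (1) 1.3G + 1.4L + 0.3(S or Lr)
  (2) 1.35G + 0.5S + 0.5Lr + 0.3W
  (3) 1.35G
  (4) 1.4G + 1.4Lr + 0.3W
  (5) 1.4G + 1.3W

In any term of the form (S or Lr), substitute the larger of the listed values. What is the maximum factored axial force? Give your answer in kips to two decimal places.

261.24 kips

(S or Lr) → S = 148.04 kips.
(1) 1.3(27.16) + 1.4(129.66) + 0.3(148.04) = 35.31 + 181.52 + 44.41 = 261.24
(2) 1.35(27.16) + 0.5(148.04) + 0.5(83.16) + 0.3(169.87) = 36.67 + 74.02 + 41.58 + 50.96 = 203.23
(3) 1.35(27.16) = 36.67
(4) 1.4(27.16) + 1.4(83.16) + 0.3(169.87) = 205.41
(5) 1.4(27.16) + 1.3(169.87) = 258.86
Maximum is from combination 1.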